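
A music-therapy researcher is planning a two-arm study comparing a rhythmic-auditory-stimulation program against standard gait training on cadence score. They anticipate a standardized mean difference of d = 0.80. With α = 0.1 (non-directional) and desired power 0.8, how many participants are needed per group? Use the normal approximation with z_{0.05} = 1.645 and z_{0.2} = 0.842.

n = 20 per group

For two independent groups with equal n: n = 2·((z_{α/2} + z_β) / d)².
z_{α/2} + z_β = 1.645 + 0.842 = 2.487.
n = 2 × (2.487 / 0.80)² = 2 × 3.109² = 2 × 9.66 = 19.3.
Round up to the next whole participant.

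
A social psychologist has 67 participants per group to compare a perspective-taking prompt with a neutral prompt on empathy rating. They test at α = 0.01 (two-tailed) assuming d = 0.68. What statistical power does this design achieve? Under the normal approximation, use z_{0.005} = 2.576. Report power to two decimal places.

For two equal groups, power = Φ(d·√(n/2) − z_{α/2}).
d·√(n/2) = 0.68 × √(67/2) = 0.68 × 5.788 = 3.936.
z_β = 3.936 − 2.576 = 1.360.
Power = Φ(1.360) = 0.913.

power ≈ 0.91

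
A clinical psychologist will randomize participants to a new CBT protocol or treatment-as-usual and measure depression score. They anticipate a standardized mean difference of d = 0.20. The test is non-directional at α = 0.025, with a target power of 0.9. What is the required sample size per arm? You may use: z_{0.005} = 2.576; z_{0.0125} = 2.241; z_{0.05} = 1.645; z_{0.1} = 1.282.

n = 621 per group

For two independent groups with equal n: n = 2·((z_{α/2} + z_β) / d)².
z_{α/2} + z_β = 2.241 + 1.282 = 3.523.
n = 2 × (3.523 / 0.20)² = 2 × 17.615² = 2 × 310.29 = 620.6.
Round up to the next whole participant.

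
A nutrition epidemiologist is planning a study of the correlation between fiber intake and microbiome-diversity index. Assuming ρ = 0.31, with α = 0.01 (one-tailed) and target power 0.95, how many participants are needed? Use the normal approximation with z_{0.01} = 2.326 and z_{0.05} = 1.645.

n = 157

Fisher's z: C = ½·ln((1+r)/(1−r)) = ½·ln(1.8986) = 0.3205.
n = ((z_{α} + z_β)/C)² + 3.
(2.326 + 1.645) / 0.3205 = 3.971 / 0.3205 = 12.390.
n = 12.390² + 3 = 153.51 + 3 = 156.5.
Round up.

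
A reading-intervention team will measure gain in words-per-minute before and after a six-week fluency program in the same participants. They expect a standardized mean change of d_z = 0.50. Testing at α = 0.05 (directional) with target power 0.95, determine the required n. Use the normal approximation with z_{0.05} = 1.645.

For a paired (one-sample on differences) test: n = ((z_{α} + z_β) / d)².
z_{α} + z_β = 1.645 + 1.645 = 3.290.
n = (3.290 / 0.50)² = 6.580² = 43.30.
Round up.

n = 44 pairs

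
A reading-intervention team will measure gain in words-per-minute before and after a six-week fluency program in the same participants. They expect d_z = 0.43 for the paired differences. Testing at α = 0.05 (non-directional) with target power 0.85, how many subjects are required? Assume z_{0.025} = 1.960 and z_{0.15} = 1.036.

n = 49 pairs

For a paired (one-sample on differences) test: n = ((z_{α/2} + z_β) / d)².
z_{α/2} + z_β = 1.960 + 1.036 = 2.996.
n = (2.996 / 0.43)² = 6.967² = 48.55.
Round up.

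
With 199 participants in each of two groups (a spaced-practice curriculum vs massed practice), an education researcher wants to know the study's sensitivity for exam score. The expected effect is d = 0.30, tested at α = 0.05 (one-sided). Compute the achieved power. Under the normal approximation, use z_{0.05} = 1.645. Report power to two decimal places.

power ≈ 0.91

For two equal groups, power = Φ(d·√(n/2) − z_{α}).
d·√(n/2) = 0.30 × √(199/2) = 0.30 × 9.975 = 2.992.
z_β = 2.992 − 1.645 = 1.347.
Power = Φ(1.347) = 0.911.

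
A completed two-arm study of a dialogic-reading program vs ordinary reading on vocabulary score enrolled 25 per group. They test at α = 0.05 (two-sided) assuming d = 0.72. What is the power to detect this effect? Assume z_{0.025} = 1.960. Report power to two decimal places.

power ≈ 0.72

For two equal groups, power = Φ(d·√(n/2) − z_{α/2}).
d·√(n/2) = 0.72 × √(25/2) = 0.72 × 3.536 = 2.546.
z_β = 2.546 − 1.960 = 0.586.
Power = Φ(0.586) = 0.721.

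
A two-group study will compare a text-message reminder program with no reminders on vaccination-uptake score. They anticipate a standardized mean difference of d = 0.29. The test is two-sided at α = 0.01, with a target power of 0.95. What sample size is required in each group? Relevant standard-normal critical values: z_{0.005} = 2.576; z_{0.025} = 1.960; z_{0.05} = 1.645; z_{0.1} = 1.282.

For two independent groups with equal n: n = 2·((z_{α/2} + z_β) / d)².
z_{α/2} + z_β = 2.576 + 1.645 = 4.221.
n = 2 × (4.221 / 0.29)² = 2 × 14.555² = 2 × 211.85 = 423.7.
Round up to the next whole participant.

n = 424 per group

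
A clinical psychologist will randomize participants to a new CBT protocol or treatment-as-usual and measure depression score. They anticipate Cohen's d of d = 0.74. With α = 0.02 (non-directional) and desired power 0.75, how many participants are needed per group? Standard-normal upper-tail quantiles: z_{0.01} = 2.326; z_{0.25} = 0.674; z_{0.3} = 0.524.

n = 33 per group

For two independent groups with equal n: n = 2·((z_{α/2} + z_β) / d)².
z_{α/2} + z_β = 2.326 + 0.674 = 3.000.
n = 2 × (3.000 / 0.74)² = 2 × 4.054² = 2 × 16.44 = 32.9.
Round up to the next whole participant.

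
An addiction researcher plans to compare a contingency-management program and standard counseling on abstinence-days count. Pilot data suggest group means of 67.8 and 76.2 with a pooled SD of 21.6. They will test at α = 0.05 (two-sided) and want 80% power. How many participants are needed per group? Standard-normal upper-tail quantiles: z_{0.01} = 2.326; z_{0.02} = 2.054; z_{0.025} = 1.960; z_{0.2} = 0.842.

Cohen's d = |M₁ − M₂| / SD_pooled = |67.8 − 76.2| / 21.6 = 8.4 / 21.6 = 0.389.
For two independent groups with equal n: n = 2·((z_{α/2} + z_β) / d)².
z_{α/2} + z_β = 1.960 + 0.842 = 2.802.
n = 2 × (2.802 / 0.389)² = 2 × 7.203² = 2 × 51.88 = 103.8.
Round up to the next whole participant.

n = 104 per group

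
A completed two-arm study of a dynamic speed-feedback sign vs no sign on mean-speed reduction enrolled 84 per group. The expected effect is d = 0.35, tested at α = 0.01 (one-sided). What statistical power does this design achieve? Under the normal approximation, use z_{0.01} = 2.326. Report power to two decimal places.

For two equal groups, power = Φ(d·√(n/2) − z_{α}).
d·√(n/2) = 0.35 × √(84/2) = 0.35 × 6.481 = 2.268.
z_β = 2.268 − 2.326 = -0.058.
Power = Φ(-0.058) = 0.477.

power ≈ 0.48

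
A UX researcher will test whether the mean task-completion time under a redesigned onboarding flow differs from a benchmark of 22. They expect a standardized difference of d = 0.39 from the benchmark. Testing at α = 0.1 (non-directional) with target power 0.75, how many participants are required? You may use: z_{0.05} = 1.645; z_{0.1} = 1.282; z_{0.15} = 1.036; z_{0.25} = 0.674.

For a one-sample test: n = ((z_{α/2} + z_β) / d)².
z_{α/2} + z_β = 1.645 + 0.674 = 2.319.
n = (2.319 / 0.39)² = 5.946² = 35.36.
Round up.

n = 36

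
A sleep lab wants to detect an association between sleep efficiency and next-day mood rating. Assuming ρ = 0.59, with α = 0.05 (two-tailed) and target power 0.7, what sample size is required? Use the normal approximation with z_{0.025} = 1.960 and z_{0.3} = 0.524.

n = 17

Fisher's z: C = ½·ln((1+r)/(1−r)) = ½·ln(3.8780) = 0.6777.
n = ((z_{α/2} + z_β)/C)² + 3.
(1.960 + 0.524) / 0.6777 = 2.484 / 0.6777 = 3.665.
n = 3.665² + 3 = 13.43 + 3 = 16.4.
Round up.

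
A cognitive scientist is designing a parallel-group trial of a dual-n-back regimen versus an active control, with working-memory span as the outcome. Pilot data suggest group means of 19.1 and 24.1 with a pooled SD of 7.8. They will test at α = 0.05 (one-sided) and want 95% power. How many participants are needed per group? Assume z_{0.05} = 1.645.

n = 53 per group

Cohen's d = |M₁ − M₂| / SD_pooled = |19.1 − 24.1| / 7.8 = 5.0 / 7.8 = 0.641.
For two independent groups with equal n: n = 2·((z_{α} + z_β) / d)².
z_{α} + z_β = 1.645 + 1.645 = 3.290.
n = 2 × (3.290 / 0.641)² = 2 × 5.133² = 2 × 26.34 = 52.7.
Round up to the next whole participant.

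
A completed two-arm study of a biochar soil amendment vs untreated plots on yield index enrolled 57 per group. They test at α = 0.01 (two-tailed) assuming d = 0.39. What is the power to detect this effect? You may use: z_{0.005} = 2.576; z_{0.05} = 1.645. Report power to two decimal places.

For two equal groups, power = Φ(d·√(n/2) − z_{α/2}).
d·√(n/2) = 0.39 × √(57/2) = 0.39 × 5.339 = 2.082.
z_β = 2.082 − 2.576 = -0.494.
Power = Φ(-0.494) = 0.311.

power ≈ 0.31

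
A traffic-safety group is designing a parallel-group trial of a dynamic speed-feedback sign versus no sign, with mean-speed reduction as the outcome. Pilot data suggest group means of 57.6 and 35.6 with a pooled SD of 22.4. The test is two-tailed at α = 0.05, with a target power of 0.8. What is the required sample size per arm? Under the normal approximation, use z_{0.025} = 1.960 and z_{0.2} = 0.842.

Cohen's d = |M₁ − M₂| / SD_pooled = |57.6 − 35.6| / 22.4 = 22.0 / 22.4 = 0.982.
For two independent groups with equal n: n = 2·((z_{α/2} + z_β) / d)².
z_{α/2} + z_β = 1.960 + 0.842 = 2.802.
n = 2 × (2.802 / 0.982)² = 2 × 2.853² = 2 × 8.14 = 16.3.
Round up to the next whole participant.

n = 17 per group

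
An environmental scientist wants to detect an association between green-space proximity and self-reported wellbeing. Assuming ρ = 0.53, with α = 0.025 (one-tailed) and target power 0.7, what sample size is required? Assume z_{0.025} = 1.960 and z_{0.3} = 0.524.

Fisher's z: C = ½·ln((1+r)/(1−r)) = ½·ln(3.2553) = 0.5901.
n = ((z_{α} + z_β)/C)² + 3.
(1.960 + 0.524) / 0.5901 = 2.484 / 0.5901 = 4.209.
n = 4.209² + 3 = 17.72 + 3 = 20.7.
Round up.

n = 21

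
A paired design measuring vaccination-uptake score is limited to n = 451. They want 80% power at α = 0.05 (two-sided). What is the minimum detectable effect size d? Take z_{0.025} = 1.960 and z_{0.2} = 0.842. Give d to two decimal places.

For a single sample (or paired design) of n = 451: d_min = (z_{α/2} + z_β)/√n.
z-sum = 1.960 + 0.842 = 2.802.
d_min = 2.802 / √451 = 2.802 / 21.237 = 0.132.

d_min ≈ 0.13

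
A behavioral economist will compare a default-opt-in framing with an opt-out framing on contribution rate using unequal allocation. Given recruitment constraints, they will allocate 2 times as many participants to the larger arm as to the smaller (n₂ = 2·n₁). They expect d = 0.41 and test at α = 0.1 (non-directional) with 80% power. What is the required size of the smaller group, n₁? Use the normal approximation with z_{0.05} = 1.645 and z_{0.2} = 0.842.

With allocation ratio k = n₂/n₁ = 2, Var(x̄₁−x̄₂) = σ²(1/n₁ + 1/(k·n₁)) = σ²·(k+1)/(k·n₁).
So n₁ = (1 + 1/k)·((z_{α/2} + z_β)/d)² = 1.500 × (2.487/0.41)².
n₁ = 1.500 × 36.79 = 55.2.
Round up: n₁ = 56, giving n₂ = 2 × 56 = 112.

n₁ = 56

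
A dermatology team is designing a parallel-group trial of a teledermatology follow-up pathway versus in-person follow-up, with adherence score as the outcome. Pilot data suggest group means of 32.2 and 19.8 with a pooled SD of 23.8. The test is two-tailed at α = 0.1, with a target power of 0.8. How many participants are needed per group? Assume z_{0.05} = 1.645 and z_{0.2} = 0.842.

n = 46 per group

Cohen's d = |M₁ − M₂| / SD_pooled = |32.2 − 19.8| / 23.8 = 12.4 / 23.8 = 0.521.
For two independent groups with equal n: n = 2·((z_{α/2} + z_β) / d)².
z_{α/2} + z_β = 1.645 + 0.842 = 2.487.
n = 2 × (2.487 / 0.521)² = 2 × 4.774² = 2 × 22.79 = 45.6.
Round up to the next whole participant.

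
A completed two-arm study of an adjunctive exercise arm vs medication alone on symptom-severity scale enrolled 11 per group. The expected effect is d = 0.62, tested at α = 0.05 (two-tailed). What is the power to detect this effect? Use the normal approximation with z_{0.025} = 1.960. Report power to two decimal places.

power ≈ 0.31

For two equal groups, power = Φ(d·√(n/2) − z_{α/2}).
d·√(n/2) = 0.62 × √(11/2) = 0.62 × 2.345 = 1.454.
z_β = 1.454 − 1.960 = -0.506.
Power = Φ(-0.506) = 0.306.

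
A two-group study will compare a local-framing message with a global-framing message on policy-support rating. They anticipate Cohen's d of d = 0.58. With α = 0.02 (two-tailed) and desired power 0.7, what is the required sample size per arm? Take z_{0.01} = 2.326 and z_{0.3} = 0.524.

n = 49 per group

For two independent groups with equal n: n = 2·((z_{α/2} + z_β) / d)².
z_{α/2} + z_β = 2.326 + 0.524 = 2.850.
n = 2 × (2.850 / 0.58)² = 2 × 4.914² = 2 × 24.15 = 48.3.
Round up to the next whole participant.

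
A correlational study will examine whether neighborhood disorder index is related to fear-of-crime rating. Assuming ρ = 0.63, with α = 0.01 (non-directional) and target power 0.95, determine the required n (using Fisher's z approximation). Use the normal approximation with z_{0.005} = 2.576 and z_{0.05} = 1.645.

Fisher's z: C = ½·ln((1+r)/(1−r)) = ½·ln(4.4054) = 0.7414.
n = ((z_{α/2} + z_β)/C)² + 3.
(2.576 + 1.645) / 0.7414 = 4.221 / 0.7414 = 5.693.
n = 5.693² + 3 = 32.41 + 3 = 35.4.
Round up.

n = 36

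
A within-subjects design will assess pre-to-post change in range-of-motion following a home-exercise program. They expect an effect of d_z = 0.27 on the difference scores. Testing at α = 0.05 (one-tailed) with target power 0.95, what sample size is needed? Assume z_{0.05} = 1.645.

n = 149 pairs

For a paired (one-sample on differences) test: n = ((z_{α} + z_β) / d)².
z_{α} + z_β = 1.645 + 1.645 = 3.290.
n = (3.290 / 0.27)² = 12.185² = 148.48.
Round up.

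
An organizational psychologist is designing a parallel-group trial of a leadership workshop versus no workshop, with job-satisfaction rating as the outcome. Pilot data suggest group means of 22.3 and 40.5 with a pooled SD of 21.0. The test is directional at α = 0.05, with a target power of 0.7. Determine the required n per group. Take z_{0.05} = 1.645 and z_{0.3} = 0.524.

Cohen's d = |M₁ − M₂| / SD_pooled = |22.3 − 40.5| / 21.0 = 18.2 / 21.0 = 0.867.
For two independent groups with equal n: n = 2·((z_{α} + z_β) / d)².
z_{α} + z_β = 1.645 + 0.524 = 2.169.
n = 2 × (2.169 / 0.867)² = 2 × 2.502² = 2 × 6.26 = 12.5.
Round up to the next whole participant.

n = 13 per group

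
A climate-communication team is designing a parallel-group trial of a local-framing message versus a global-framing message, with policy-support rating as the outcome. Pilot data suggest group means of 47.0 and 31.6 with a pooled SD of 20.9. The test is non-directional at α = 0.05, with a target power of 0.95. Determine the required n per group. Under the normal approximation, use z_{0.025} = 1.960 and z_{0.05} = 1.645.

Cohen's d = |M₁ − M₂| / SD_pooled = |47.0 − 31.6| / 20.9 = 15.4 / 20.9 = 0.737.
For two independent groups with equal n: n = 2·((z_{α/2} + z_β) / d)².
z_{α/2} + z_β = 1.960 + 1.645 = 3.605.
n = 2 × (3.605 / 0.737)² = 2 × 4.891² = 2 × 23.93 = 47.9.
Round up to the next whole participant.

n = 48 per group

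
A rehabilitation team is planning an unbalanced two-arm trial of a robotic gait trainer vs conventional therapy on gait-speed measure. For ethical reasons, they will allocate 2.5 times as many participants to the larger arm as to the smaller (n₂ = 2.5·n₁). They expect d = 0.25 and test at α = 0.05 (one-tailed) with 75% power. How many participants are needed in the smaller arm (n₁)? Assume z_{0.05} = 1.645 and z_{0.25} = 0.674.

n₁ = 121

With allocation ratio k = n₂/n₁ = 2.5, Var(x̄₁−x̄₂) = σ²(1/n₁ + 1/(k·n₁)) = σ²·(k+1)/(k·n₁).
So n₁ = (1 + 1/k)·((z_{α} + z_β)/d)² = 1.400 × (2.319/0.25)².
n₁ = 1.400 × 86.04 = 120.5.
Round up: n₁ = 121, giving n₂ = ⌈2.5 × 121⌉ = ⌈302.5⌉ = 303.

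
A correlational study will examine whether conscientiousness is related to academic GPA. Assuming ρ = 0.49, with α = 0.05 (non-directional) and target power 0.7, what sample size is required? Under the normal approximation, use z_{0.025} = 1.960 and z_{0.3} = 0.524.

n = 25

Fisher's z: C = ½·ln((1+r)/(1−r)) = ½·ln(2.9216) = 0.5361.
n = ((z_{α/2} + z_β)/C)² + 3.
(1.960 + 0.524) / 0.5361 = 2.484 / 0.5361 = 4.633.
n = 4.633² + 3 = 21.47 + 3 = 24.5.
Round up.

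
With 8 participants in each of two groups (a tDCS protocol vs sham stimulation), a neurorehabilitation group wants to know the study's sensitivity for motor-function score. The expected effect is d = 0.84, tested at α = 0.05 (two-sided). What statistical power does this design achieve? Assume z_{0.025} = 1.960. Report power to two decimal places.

power ≈ 0.39

For two equal groups, power = Φ(d·√(n/2) − z_{α/2}).
d·√(n/2) = 0.84 × √(8/2) = 0.84 × 2.000 = 1.680.
z_β = 1.680 − 1.960 = -0.280.
Power = Φ(-0.280) = 0.390.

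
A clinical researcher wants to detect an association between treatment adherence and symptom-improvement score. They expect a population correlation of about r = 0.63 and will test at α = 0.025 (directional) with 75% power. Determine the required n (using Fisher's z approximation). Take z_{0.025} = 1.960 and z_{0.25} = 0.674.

n = 16

Fisher's z: C = ½·ln((1+r)/(1−r)) = ½·ln(4.4054) = 0.7414.
n = ((z_{α} + z_β)/C)² + 3.
(1.960 + 0.674) / 0.7414 = 2.634 / 0.7414 = 3.553.
n = 3.553² + 3 = 12.62 + 3 = 15.6.
Round up.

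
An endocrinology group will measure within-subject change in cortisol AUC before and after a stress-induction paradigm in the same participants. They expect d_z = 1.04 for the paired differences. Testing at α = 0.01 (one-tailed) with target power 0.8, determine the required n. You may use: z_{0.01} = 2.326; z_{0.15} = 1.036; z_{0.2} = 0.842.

n = 10 pairs

For a paired (one-sample on differences) test: n = ((z_{α} + z_β) / d)².
z_{α} + z_β = 2.326 + 0.842 = 3.168.
n = (3.168 / 1.04)² = 3.046² = 9.28.
Round up.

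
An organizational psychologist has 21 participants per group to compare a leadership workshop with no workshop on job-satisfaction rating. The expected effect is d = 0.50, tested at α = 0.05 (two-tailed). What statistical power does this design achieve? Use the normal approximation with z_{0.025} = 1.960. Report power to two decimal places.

For two equal groups, power = Φ(d·√(n/2) − z_{α/2}).
d·√(n/2) = 0.50 × √(21/2) = 0.50 × 3.240 = 1.620.
z_β = 1.620 − 1.960 = -0.340.
Power = Φ(-0.340) = 0.367.

power ≈ 0.37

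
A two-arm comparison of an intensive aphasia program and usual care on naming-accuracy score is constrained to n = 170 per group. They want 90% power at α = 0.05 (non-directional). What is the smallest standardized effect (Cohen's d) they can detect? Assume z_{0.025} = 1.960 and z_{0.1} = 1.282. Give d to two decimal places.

For two independent groups of n = 170 each: d_min = (z_{α/2} + z_β)·√(2/n).
z-sum = 1.960 + 1.282 = 3.242.
d_min = 3.242 × √(2/170) = 3.242 × 0.1085 = 0.352.

d_min ≈ 0.35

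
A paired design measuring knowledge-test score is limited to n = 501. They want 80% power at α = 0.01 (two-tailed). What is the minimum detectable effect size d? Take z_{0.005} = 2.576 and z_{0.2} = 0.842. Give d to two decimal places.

For a single sample (or paired design) of n = 501: d_min = (z_{α/2} + z_β)/√n.
z-sum = 2.576 + 0.842 = 3.418.
d_min = 3.418 / √501 = 3.418 / 22.383 = 0.153.

d_min ≈ 0.15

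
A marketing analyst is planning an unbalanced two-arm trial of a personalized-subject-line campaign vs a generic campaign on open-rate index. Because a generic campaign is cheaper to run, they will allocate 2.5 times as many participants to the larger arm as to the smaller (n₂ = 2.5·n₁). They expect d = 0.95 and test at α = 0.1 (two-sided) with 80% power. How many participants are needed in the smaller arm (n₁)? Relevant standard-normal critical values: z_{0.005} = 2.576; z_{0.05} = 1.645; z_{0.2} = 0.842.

n₁ = 10

With allocation ratio k = n₂/n₁ = 2.5, Var(x̄₁−x̄₂) = σ²(1/n₁ + 1/(k·n₁)) = σ²·(k+1)/(k·n₁).
So n₁ = (1 + 1/k)·((z_{α/2} + z_β)/d)² = 1.400 × (2.487/0.95)².
n₁ = 1.400 × 6.85 = 9.6.
Round up: n₁ = 10, giving n₂ = 2.5 × 10 = 25.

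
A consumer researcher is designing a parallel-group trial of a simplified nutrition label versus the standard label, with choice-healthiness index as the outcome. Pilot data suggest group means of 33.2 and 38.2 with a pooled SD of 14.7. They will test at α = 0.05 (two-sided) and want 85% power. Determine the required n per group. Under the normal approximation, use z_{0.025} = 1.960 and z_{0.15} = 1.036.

n = 156 per group

Cohen's d = |M₁ − M₂| / SD_pooled = |33.2 − 38.2| / 14.7 = 5.0 / 14.7 = 0.340.
For two independent groups with equal n: n = 2·((z_{α/2} + z_β) / d)².
z_{α/2} + z_β = 1.960 + 1.036 = 2.996.
n = 2 × (2.996 / 0.340)² = 2 × 8.812² = 2 × 77.65 = 155.3.
Round up to the next whole participant.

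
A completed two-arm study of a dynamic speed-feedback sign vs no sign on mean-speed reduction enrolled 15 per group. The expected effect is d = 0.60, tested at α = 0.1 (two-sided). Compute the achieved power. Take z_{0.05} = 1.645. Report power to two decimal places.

For two equal groups, power = Φ(d·√(n/2) − z_{α/2}).
d·√(n/2) = 0.60 × √(15/2) = 0.60 × 2.739 = 1.643.
z_β = 1.643 − 1.645 = -0.002.
Power = Φ(-0.002) = 0.499.

power ≈ 0.50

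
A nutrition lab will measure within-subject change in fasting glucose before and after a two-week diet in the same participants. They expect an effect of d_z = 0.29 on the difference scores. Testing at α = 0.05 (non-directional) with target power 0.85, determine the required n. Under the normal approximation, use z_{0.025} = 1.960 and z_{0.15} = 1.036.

n = 107 pairs

For a paired (one-sample on differences) test: n = ((z_{α/2} + z_β) / d)².
z_{α/2} + z_β = 1.960 + 1.036 = 2.996.
n = (2.996 / 0.29)² = 10.331² = 106.73.
Round up.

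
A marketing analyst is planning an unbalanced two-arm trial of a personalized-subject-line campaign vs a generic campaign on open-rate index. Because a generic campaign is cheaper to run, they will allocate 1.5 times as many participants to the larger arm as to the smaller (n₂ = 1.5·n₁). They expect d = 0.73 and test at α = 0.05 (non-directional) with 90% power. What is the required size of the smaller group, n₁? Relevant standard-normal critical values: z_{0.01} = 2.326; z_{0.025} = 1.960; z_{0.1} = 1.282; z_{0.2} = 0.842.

With allocation ratio k = n₂/n₁ = 1.5, Var(x̄₁−x̄₂) = σ²(1/n₁ + 1/(k·n₁)) = σ²·(k+1)/(k·n₁).
So n₁ = (1 + 1/k)·((z_{α/2} + z_β)/d)² = 1.667 × (3.242/0.73)².
n₁ = 1.667 × 19.72 = 32.9.
Round up: n₁ = 33, giving n₂ = ⌈1.5 × 33⌉ = ⌈49.5⌉ = 50.

n₁ = 33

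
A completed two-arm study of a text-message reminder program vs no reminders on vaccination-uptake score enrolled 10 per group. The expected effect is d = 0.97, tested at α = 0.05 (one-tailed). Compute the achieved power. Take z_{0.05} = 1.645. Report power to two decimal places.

For two equal groups, power = Φ(d·√(n/2) − z_{α}).
d·√(n/2) = 0.97 × √(10/2) = 0.97 × 2.236 = 2.169.
z_β = 2.169 − 1.645 = 0.524.
Power = Φ(0.524) = 0.700.

power ≈ 0.70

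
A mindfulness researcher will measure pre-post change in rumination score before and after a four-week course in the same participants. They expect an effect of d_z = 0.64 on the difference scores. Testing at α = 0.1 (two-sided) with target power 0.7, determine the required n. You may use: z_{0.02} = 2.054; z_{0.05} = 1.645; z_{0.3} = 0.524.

n = 12 pairs

For a paired (one-sample on differences) test: n = ((z_{α/2} + z_β) / d)².
z_{α/2} + z_β = 1.645 + 0.524 = 2.169.
n = (2.169 / 0.64)² = 3.389² = 11.49.
Round up.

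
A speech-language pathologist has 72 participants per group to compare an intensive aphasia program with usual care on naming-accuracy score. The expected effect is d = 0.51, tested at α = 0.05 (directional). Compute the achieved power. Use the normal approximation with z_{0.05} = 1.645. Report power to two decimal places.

power ≈ 0.92

For two equal groups, power = Φ(d·√(n/2) − z_{α}).
d·√(n/2) = 0.51 × √(72/2) = 0.51 × 6.000 = 3.060.
z_β = 3.060 − 1.645 = 1.415.
Power = Φ(1.415) = 0.921.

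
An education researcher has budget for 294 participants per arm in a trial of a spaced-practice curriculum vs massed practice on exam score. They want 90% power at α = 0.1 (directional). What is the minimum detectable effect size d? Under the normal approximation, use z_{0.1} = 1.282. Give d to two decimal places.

For two independent groups of n = 294 each: d_min = (z_{α} + z_β)·√(2/n).
z-sum = 1.282 + 1.282 = 2.564.
d_min = 2.564 × √(2/294) = 2.564 × 0.0825 = 0.211.

d_min ≈ 0.21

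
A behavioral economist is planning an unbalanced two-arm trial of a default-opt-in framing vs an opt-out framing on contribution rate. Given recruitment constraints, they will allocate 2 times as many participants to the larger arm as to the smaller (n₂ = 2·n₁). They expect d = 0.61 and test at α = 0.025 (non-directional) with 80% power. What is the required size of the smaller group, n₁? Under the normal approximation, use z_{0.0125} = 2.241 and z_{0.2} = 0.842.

With allocation ratio k = n₂/n₁ = 2, Var(x̄₁−x̄₂) = σ²(1/n₁ + 1/(k·n₁)) = σ²·(k+1)/(k·n₁).
So n₁ = (1 + 1/k)·((z_{α/2} + z_β)/d)² = 1.500 × (3.083/0.61)².
n₁ = 1.500 × 25.54 = 38.3.
Round up: n₁ = 39, giving n₂ = 2 × 39 = 78.

n₁ = 39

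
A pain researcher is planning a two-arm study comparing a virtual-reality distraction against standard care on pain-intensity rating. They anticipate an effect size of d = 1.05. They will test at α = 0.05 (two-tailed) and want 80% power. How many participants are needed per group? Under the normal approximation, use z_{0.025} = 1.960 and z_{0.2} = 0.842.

n = 15 per group

For two independent groups with equal n: n = 2·((z_{α/2} + z_β) / d)².
z_{α/2} + z_β = 1.960 + 0.842 = 2.802.
n = 2 × (2.802 / 1.05)² = 2 × 2.669² = 2 × 7.12 = 14.2.
Round up to the next whole participant.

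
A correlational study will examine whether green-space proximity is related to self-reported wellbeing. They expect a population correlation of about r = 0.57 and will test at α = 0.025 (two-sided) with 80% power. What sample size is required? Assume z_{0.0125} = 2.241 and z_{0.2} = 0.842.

Fisher's z: C = ½·ln((1+r)/(1−r)) = ½·ln(3.6512) = 0.6475.
n = ((z_{α/2} + z_β)/C)² + 3.
(2.241 + 0.842) / 0.6475 = 3.083 / 0.6475 = 4.761.
n = 4.761² + 3 = 22.67 + 3 = 25.7.
Round up.

n = 26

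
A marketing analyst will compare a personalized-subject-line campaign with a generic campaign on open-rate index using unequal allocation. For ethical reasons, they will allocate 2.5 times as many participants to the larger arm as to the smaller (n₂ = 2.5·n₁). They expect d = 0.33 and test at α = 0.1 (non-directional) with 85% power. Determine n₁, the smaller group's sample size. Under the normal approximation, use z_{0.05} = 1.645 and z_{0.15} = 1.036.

With allocation ratio k = n₂/n₁ = 2.5, Var(x̄₁−x̄₂) = σ²(1/n₁ + 1/(k·n₁)) = σ²·(k+1)/(k·n₁).
So n₁ = (1 + 1/k)·((z_{α/2} + z_β)/d)² = 1.400 × (2.681/0.33)².
n₁ = 1.400 × 66.00 = 92.4.
Round up: n₁ = 93, giving n₂ = ⌈2.5 × 93⌉ = ⌈232.5⌉ = 233.

n₁ = 93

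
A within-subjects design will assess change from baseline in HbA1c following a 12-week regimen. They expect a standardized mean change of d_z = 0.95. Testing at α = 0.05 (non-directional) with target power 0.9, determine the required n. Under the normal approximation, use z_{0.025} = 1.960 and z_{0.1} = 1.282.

For a paired (one-sample on differences) test: n = ((z_{α/2} + z_β) / d)².
z_{α/2} + z_β = 1.960 + 1.282 = 3.242.
n = (3.242 / 0.95)² = 3.413² = 11.65.
Round up.

n = 12 pairs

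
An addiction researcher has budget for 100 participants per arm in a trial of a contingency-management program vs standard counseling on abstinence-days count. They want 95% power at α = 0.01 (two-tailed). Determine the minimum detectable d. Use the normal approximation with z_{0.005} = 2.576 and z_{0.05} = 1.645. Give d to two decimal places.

For two independent groups of n = 100 each: d_min = (z_{α/2} + z_β)·√(2/n).
z-sum = 2.576 + 1.645 = 4.221.
d_min = 4.221 × √(2/100) = 4.221 × 0.1414 = 0.597.

d_min ≈ 0.60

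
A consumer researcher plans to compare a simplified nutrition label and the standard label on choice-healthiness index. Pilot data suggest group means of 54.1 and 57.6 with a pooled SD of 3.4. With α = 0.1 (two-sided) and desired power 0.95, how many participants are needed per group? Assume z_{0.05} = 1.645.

Cohen's d = |M₁ − M₂| / SD_pooled = |54.1 − 57.6| / 3.4 = 3.5 / 3.4 = 1.029.
For two independent groups with equal n: n = 2·((z_{α/2} + z_β) / d)².
z_{α/2} + z_β = 1.645 + 1.645 = 3.290.
n = 2 × (3.290 / 1.029)² = 2 × 3.197² = 2 × 10.22 = 20.4.
Round up to the next whole participant.

n = 21 per group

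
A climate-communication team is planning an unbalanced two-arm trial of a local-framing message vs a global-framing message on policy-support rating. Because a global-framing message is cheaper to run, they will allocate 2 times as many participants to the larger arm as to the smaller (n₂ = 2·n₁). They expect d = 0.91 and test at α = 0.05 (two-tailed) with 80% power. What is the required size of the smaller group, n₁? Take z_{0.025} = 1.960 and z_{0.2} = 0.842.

With allocation ratio k = n₂/n₁ = 2, Var(x̄₁−x̄₂) = σ²(1/n₁ + 1/(k·n₁)) = σ²·(k+1)/(k·n₁).
So n₁ = (1 + 1/k)·((z_{α/2} + z_β)/d)² = 1.500 × (2.802/0.91)².
n₁ = 1.500 × 9.48 = 14.2.
Round up: n₁ = 15, giving n₂ = 2 × 15 = 30.

n₁ = 15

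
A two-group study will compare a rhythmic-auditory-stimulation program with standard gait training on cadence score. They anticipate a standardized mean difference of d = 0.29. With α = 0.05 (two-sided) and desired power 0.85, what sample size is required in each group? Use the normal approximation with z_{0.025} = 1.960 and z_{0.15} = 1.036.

For two independent groups with equal n: n = 2·((z_{α/2} + z_β) / d)².
z_{α/2} + z_β = 1.960 + 1.036 = 2.996.
n = 2 × (2.996 / 0.29)² = 2 × 10.331² = 2 × 106.73 = 213.5.
Round up to the next whole participant.

n = 214 per group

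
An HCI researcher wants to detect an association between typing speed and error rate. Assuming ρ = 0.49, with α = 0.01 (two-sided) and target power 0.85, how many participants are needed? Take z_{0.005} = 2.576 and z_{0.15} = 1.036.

n = 49

Fisher's z: C = ½·ln((1+r)/(1−r)) = ½·ln(2.9216) = 0.5361.
n = ((z_{α/2} + z_β)/C)² + 3.
(2.576 + 1.036) / 0.5361 = 3.612 / 0.5361 = 6.738.
n = 6.738² + 3 = 45.39 + 3 = 48.4.
Round up.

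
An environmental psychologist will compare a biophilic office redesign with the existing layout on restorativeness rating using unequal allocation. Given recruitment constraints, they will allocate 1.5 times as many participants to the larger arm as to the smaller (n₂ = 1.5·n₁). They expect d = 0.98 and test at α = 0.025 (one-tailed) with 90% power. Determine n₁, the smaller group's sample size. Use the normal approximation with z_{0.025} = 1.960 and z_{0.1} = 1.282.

With allocation ratio k = n₂/n₁ = 1.5, Var(x̄₁−x̄₂) = σ²(1/n₁ + 1/(k·n₁)) = σ²·(k+1)/(k·n₁).
So n₁ = (1 + 1/k)·((z_{α} + z_β)/d)² = 1.667 × (3.242/0.98)².
n₁ = 1.667 × 10.94 = 18.2.
Round up: n₁ = 19, giving n₂ = ⌈1.5 × 19⌉ = ⌈28.5⌉ = 29.

n₁ = 19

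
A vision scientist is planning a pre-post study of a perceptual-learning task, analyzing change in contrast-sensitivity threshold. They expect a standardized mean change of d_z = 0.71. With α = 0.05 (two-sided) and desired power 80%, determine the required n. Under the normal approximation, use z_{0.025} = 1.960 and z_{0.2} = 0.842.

For a paired (one-sample on differences) test: n = ((z_{α/2} + z_β) / d)².
z_{α/2} + z_β = 1.960 + 0.842 = 2.802.
n = (2.802 / 0.71)² = 3.946² = 15.57.
Round up.

n = 16 pairs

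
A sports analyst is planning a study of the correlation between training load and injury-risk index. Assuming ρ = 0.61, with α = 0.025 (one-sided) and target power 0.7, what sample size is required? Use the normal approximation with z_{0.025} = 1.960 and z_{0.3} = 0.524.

n = 16

Fisher's z: C = ½·ln((1+r)/(1−r)) = ½·ln(4.1282) = 0.7089.
n = ((z_{α} + z_β)/C)² + 3.
(1.960 + 0.524) / 0.7089 = 2.484 / 0.7089 = 3.504.
n = 3.504² + 3 = 12.28 + 3 = 15.3.
Round up.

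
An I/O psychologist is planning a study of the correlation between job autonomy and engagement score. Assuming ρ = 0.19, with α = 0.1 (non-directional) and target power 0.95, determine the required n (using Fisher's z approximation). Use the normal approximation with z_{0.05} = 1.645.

Fisher's z: C = ½·ln((1+r)/(1−r)) = ½·ln(1.4691) = 0.1923.
n = ((z_{α/2} + z_β)/C)² + 3.
(1.645 + 1.645) / 0.1923 = 3.290 / 0.1923 = 17.109.
n = 17.109² + 3 = 292.71 + 3 = 295.7.
Round up.

n = 296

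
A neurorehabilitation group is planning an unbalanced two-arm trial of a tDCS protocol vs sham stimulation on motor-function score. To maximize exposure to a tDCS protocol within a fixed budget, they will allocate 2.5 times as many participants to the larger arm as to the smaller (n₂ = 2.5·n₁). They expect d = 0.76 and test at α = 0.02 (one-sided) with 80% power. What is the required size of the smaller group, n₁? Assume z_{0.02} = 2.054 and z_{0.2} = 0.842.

With allocation ratio k = n₂/n₁ = 2.5, Var(x̄₁−x̄₂) = σ²(1/n₁ + 1/(k·n₁)) = σ²·(k+1)/(k·n₁).
So n₁ = (1 + 1/k)·((z_{α} + z_β)/d)² = 1.400 × (2.896/0.76)².
n₁ = 1.400 × 14.52 = 20.3.
Round up: n₁ = 21, giving n₂ = ⌈2.5 × 21⌉ = ⌈52.5⌉ = 53.

n₁ = 21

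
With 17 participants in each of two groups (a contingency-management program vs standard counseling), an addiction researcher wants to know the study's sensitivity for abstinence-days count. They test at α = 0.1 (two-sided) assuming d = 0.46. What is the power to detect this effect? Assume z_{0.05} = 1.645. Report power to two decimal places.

For two equal groups, power = Φ(d·√(n/2) − z_{α/2}).
d·√(n/2) = 0.46 × √(17/2) = 0.46 × 2.915 = 1.341.
z_β = 1.341 − 1.645 = -0.304.
Power = Φ(-0.304) = 0.381.

power ≈ 0.38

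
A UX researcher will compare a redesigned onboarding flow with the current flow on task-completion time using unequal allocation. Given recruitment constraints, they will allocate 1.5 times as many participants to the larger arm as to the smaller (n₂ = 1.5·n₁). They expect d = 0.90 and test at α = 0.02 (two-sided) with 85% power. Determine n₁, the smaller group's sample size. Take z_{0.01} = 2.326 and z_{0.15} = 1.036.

n₁ = 24

With allocation ratio k = n₂/n₁ = 1.5, Var(x̄₁−x̄₂) = σ²(1/n₁ + 1/(k·n₁)) = σ²·(k+1)/(k·n₁).
So n₁ = (1 + 1/k)·((z_{α/2} + z_β)/d)² = 1.667 × (3.362/0.90)².
n₁ = 1.667 × 13.95 = 23.3.
Round up: n₁ = 24, giving n₂ = 1.5 × 24 = 36.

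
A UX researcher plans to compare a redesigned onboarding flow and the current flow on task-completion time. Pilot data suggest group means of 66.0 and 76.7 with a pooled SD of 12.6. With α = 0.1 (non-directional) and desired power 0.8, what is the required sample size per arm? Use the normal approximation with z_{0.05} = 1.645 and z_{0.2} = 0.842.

n = 18 per group

Cohen's d = |M₁ − M₂| / SD_pooled = |66.0 − 76.7| / 12.6 = 10.7 / 12.6 = 0.849.
For two independent groups with equal n: n = 2·((z_{α/2} + z_β) / d)².
z_{α/2} + z_β = 1.645 + 0.842 = 2.487.
n = 2 × (2.487 / 0.849)² = 2 × 2.929² = 2 × 8.58 = 17.2.
Round up to the next whole participant.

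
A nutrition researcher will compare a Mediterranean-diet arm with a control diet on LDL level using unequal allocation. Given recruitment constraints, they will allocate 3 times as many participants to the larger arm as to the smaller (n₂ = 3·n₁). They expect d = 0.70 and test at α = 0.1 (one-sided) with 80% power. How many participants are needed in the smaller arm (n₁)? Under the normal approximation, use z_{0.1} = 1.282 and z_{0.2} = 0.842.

n₁ = 13

With allocation ratio k = n₂/n₁ = 3, Var(x̄₁−x̄₂) = σ²(1/n₁ + 1/(k·n₁)) = σ²·(k+1)/(k·n₁).
So n₁ = (1 + 1/k)·((z_{α} + z_β)/d)² = 1.333 × (2.124/0.70)².
n₁ = 1.333 × 9.21 = 12.3.
Round up: n₁ = 13, giving n₂ = 3 × 13 = 39.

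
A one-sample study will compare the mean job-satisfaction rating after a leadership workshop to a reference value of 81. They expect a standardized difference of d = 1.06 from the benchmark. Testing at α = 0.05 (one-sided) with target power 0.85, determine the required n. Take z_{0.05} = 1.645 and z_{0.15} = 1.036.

For a one-sample test: n = ((z_{α} + z_β) / d)².
z_{α} + z_β = 1.645 + 1.036 = 2.681.
n = (2.681 / 1.06)² = 2.529² = 6.40.
Round up.

n = 7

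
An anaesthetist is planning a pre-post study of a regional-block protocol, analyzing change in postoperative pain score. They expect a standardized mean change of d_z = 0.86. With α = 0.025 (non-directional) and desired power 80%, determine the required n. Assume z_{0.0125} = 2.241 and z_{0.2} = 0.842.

For a paired (one-sample on differences) test: n = ((z_{α/2} + z_β) / d)².
z_{α/2} + z_β = 2.241 + 0.842 = 3.083.
n = (3.083 / 0.86)² = 3.585² = 12.85.
Round up.

n = 13 pairs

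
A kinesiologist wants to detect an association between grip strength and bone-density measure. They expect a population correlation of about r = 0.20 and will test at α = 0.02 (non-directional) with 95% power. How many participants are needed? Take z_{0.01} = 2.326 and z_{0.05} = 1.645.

Fisher's z: C = ½·ln((1+r)/(1−r)) = ½·ln(1.5000) = 0.2027.
n = ((z_{α/2} + z_β)/C)² + 3.
(2.326 + 1.645) / 0.2027 = 3.971 / 0.2027 = 19.591.
n = 19.591² + 3 = 383.79 + 3 = 386.8.
Round up.

n = 387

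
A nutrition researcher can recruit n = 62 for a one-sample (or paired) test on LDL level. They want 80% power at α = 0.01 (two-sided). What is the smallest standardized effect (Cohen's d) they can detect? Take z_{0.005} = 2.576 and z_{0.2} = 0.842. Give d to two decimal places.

For a single sample (or paired design) of n = 62: d_min = (z_{α/2} + z_β)/√n.
z-sum = 2.576 + 0.842 = 3.418.
d_min = 3.418 / √62 = 3.418 / 7.874 = 0.434.

d_min ≈ 0.43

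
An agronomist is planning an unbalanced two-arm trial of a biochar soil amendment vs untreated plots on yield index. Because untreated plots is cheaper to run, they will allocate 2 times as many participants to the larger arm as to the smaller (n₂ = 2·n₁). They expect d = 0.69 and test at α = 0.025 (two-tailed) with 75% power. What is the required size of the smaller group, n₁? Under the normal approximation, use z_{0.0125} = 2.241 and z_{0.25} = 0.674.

With allocation ratio k = n₂/n₁ = 2, Var(x̄₁−x̄₂) = σ²(1/n₁ + 1/(k·n₁)) = σ²·(k+1)/(k·n₁).
So n₁ = (1 + 1/k)·((z_{α/2} + z_β)/d)² = 1.500 × (2.915/0.69)².
n₁ = 1.500 × 17.85 = 26.8.
Round up: n₁ = 27, giving n₂ = 2 × 27 = 54.

n₁ = 27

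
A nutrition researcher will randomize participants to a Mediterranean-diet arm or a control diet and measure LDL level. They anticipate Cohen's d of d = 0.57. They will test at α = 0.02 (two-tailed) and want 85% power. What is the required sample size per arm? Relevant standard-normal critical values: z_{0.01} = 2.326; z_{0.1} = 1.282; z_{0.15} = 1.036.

For two independent groups with equal n: n = 2·((z_{α/2} + z_β) / d)².
z_{α/2} + z_β = 2.326 + 1.036 = 3.362.
n = 2 × (3.362 / 0.57)² = 2 × 5.898² = 2 × 34.79 = 69.6.
Round up to the next whole participant.

n = 70 per group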